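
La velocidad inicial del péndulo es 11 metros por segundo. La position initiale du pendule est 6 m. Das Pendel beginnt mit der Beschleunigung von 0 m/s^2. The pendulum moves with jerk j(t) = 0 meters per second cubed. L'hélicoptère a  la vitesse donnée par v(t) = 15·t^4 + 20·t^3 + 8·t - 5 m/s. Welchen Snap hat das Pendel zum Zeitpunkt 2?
Wir müssen unsere Gleichung für den Ruck j(t) = 0 1-mal ableiten. Die Ableitung von dem Ruck ergibt den Snap: s(t) = 0. Mit s(t) = 0 und Einsetzen von t = 2, finden wir s = 0.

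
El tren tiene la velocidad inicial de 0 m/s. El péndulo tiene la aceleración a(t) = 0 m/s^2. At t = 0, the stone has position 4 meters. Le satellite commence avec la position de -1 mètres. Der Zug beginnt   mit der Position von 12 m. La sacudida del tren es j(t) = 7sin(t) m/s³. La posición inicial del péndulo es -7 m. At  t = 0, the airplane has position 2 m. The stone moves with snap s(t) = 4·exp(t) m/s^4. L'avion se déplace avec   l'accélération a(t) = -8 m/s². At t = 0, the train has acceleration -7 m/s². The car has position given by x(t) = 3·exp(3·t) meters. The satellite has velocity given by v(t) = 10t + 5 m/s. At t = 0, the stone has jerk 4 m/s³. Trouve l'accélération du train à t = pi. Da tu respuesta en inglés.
We need to integrate our jerk equation j(t) = 7·sin(t) 1 time. Integrating jerk and using the initial condition a(0) = -7, we get a(t) = -7·cos(t). We have acceleration a(t) = -7·cos(t). Substituting t = pi: a(pi) = 7.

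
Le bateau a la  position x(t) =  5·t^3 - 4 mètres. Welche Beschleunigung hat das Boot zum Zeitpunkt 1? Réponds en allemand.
Ausgehend von der Position x(t) = 5·t^3 - 4, nehmen wir 2 Ableitungen. Mit d/dt von x(t) finden wir v(t) = 15·t^2. Die Ableitung von der Geschwindigkeit ergibt die Beschleunigung: a(t) = 30·t. Mit a(t) = 30·t und Einsetzen von t = 1, finden wir a = 30.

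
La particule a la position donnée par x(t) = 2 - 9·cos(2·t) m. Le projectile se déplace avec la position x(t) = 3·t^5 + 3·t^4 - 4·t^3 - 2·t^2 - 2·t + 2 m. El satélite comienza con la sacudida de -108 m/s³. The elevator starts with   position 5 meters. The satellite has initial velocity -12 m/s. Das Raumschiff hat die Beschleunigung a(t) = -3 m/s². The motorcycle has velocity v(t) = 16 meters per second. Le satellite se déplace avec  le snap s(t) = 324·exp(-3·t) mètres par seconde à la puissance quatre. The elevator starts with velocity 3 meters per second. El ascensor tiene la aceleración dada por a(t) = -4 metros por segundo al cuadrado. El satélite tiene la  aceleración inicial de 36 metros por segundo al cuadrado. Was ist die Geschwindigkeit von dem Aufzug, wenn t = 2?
Um dies zu lösen, müssen wir 1 Stammfunktion unserer Gleichung für die Beschleunigung a(t) = -4 finden. Durch Integration von der Beschleunigung und Verwendung der Anfangsbedingung v(0) = 3, erhalten wir v(t) = 3 - 4·t. Mit v(t) = 3 - 4·t und Einsetzen von t = 2, finden wir v = -5.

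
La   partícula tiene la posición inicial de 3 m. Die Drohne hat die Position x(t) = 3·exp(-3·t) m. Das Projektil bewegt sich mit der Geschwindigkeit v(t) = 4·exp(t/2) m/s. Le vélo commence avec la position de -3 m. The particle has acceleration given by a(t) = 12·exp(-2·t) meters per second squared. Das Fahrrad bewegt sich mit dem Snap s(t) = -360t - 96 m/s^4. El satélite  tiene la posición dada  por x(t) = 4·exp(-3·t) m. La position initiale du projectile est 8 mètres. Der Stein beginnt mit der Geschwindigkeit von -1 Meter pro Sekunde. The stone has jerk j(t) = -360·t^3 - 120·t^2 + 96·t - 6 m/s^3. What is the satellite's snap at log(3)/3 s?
We must differentiate our position equation x(t) = 4·exp(-3·t) 4 times. The derivative of position gives velocity: v(t) = -12·exp(-3·t). The derivative of velocity gives acceleration: a(t) = 36·exp(-3·t). Taking d/dt of a(t), we find j(t) = -108·exp(-3·t). Taking d/dt of j(t), we find s(t) = 324·exp(-3·t). We have snap s(t) = 324·exp(-3·t). Substituting t = log(3)/3: s(log(3)/3) = 108.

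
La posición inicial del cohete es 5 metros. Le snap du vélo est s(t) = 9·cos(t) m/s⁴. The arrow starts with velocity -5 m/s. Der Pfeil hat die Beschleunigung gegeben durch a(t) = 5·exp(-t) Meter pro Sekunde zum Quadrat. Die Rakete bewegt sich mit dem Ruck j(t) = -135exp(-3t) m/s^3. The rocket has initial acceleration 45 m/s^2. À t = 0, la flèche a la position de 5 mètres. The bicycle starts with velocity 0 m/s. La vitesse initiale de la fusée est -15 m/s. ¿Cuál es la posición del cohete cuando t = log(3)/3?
Partiendo de la sacudida j(t) = -135·exp(-3·t), tomamos 3 antiderivadas. Integrando la sacudida y usando la condición inicial a(0) = 45, obtenemos a(t) = 45·exp(-3·t). Tomando ∫a(t)dt y aplicando v(0) = -15, encontramos v(t) = -15·exp(-3·t). La integral de la velocidad, con x(0) = 5, da la posición: x(t) = 5·exp(-3·t). Tenemos la posición x(t) = 5·exp(-3·t). Sustituyendo t = log(3)/3: x(log(3)/3) = 5/3.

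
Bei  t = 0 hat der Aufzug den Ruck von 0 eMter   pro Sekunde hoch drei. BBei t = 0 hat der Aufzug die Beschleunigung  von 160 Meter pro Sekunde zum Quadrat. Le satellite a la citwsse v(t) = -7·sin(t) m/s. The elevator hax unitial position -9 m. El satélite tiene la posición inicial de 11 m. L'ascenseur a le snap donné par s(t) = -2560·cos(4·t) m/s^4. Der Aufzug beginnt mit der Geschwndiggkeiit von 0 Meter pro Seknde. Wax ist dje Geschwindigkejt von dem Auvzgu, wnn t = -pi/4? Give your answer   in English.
We need to integrate our snap equation s(t) = -2560·cos(4·t) 3 times. The integral of snap is jerk. Using j(0) = 0, we get j(t) = -640·sin(4·t). Taking ∫j(t)dt and applying a(0) = 160, we find a(t) = 160·cos(4·t). Finding the integral of a(t) and using v(0) = 0: v(t) = 40·sin(4·t). Using v(t) = 40·sin(4·t) and substituting t = -pi/4, we find v = 0.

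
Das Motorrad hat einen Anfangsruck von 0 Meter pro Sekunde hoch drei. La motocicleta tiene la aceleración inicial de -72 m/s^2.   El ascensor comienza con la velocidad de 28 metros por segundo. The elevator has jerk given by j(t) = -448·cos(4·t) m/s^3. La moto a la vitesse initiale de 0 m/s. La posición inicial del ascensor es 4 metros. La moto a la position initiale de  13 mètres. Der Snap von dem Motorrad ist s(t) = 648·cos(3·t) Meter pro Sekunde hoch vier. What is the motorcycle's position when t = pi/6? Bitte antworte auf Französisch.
Nous devons trouver la primitive de notre équation du snap s(t) = 648·cos(3·t) 4 fois. La primitive du snap est le jerk. En utilisant j(0) = 0, nous obtenons j(t) = 216·sin(3·t). En intégrant le jerk et en utilisant la condition initiale a(0) = -72, nous obtenons a(t) = -72·cos(3·t). L'intégrale de l'accélération est la vitesse. En utilisant v(0) = 0, nous obtenons v(t) = -24·sin(3·t). L'intégrale de la vitesse est la position. En utilisant x(0) = 13, nous obtenons x(t) = 8·cos(3·t) + 5. De l'équation de la position x(t) = 8·cos(3·t) + 5, nous substituons t = pi/6 pour obtenir x = 5.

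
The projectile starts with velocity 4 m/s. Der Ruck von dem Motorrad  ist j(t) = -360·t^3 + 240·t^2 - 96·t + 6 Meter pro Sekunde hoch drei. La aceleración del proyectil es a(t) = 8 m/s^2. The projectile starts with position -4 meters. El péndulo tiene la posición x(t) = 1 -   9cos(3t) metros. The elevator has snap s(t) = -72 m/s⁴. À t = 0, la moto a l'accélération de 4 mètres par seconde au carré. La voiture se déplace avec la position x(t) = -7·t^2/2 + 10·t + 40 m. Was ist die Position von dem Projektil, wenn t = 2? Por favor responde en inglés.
Starting from acceleration a(t) = 8, we take 2 antiderivatives. Integrating acceleration and using the initial condition v(0) = 4, we get v(t) = 8·t + 4. Finding the antiderivative of v(t) and using x(0) = -4: x(t) = 4·t^2 + 4·t - 4. Using x(t) = 4·t^2 + 4·t - 4 and substituting t = 2, we find x = 20.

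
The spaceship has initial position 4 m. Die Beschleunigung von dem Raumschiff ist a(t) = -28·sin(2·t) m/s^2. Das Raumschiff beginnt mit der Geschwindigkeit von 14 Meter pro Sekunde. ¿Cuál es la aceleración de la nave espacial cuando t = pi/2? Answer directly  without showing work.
a(pi/2) = 0.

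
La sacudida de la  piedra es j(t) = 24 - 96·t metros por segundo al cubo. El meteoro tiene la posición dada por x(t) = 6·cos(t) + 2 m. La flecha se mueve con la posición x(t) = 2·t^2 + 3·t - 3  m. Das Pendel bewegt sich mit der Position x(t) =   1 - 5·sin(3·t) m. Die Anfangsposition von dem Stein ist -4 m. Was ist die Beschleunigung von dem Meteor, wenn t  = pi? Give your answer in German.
Wir müssen unsere Gleichung für die Position x(t) = 6·cos(t) + 2 2-mal ableiten. Die Ableitung von der Position ergibt die Geschwindigkeit: v(t) = -6·sin(t). Mit d/dt von v(t) finden wir a(t) = -6·cos(t). Aus der Gleichung für die Beschleunigung a(t) = -6·cos(t), setzen wir t = pi ein und erhalten a = 6.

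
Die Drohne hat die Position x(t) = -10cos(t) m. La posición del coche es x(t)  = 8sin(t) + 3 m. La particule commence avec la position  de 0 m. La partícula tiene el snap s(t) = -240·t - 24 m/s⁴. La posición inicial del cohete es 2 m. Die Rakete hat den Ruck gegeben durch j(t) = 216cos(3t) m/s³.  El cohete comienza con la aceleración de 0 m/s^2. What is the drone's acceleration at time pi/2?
Starting from position x(t) = -10·cos(t), we take 2 derivatives. The derivative of position gives velocity: v(t) = 10·sin(t). The derivative of velocity gives acceleration: a(t) = 10·cos(t). Using a(t) = 10·cos(t) and substituting t = pi/2, we find a = 0.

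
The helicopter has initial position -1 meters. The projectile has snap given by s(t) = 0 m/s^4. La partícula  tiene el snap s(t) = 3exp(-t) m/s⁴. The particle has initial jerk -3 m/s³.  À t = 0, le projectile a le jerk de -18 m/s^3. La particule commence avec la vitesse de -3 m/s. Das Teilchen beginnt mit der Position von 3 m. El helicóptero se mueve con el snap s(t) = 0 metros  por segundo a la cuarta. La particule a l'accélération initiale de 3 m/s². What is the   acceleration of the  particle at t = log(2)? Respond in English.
We need to integrate our snap equation s(t) = 3·exp(-t) 2 times. Taking ∫s(t)dt and applying j(0) = -3, we find j(t) = -3·exp(-t). Finding the integral of j(t) and using a(0) = 3: a(t) = 3·exp(-t). From the given acceleration equation a(t) = 3·exp(-t), we substitute t = log(2) to get a = 3/2.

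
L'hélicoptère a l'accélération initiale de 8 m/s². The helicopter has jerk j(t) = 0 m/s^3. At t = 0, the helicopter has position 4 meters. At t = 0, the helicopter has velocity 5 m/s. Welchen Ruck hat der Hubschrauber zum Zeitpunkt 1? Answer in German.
Aus der Gleichung für den Ruck j(t) = 0, setzen wir t = 1 ein und erhalten j = 0.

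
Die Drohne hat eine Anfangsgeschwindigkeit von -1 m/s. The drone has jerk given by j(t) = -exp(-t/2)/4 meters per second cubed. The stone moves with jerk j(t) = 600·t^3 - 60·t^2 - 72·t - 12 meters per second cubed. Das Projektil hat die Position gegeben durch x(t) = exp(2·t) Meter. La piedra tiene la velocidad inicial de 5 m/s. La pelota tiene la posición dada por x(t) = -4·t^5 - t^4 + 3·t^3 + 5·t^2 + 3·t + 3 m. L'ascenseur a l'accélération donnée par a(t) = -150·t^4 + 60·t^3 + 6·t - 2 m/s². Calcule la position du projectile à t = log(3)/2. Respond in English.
Using x(t) = exp(2·t) and substituting t = log(3)/2, we find x = 3.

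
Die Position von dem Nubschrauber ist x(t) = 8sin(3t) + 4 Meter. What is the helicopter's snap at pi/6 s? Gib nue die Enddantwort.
At t = pi/6, s = 648.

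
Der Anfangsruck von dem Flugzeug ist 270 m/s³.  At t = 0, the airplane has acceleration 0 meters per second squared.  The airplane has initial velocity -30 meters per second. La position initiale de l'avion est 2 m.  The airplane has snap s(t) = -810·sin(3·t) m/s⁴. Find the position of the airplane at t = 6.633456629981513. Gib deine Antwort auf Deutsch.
Ausgehend von dem Snap s(t) = -810·sin(3·t), nehmen wir 4 Integrale. Das Integral von dem Snap ist der Ruck. Mit j(0) = 270 erhalten wir j(t) = 270·cos(3·t). Die Stammfunktion von dem Ruck, mit a(0) = 0, ergibt die Beschleunigung: a(t) = 90·sin(3·t). Die Stammfunktion von der Beschleunigung ist die Geschwindigkeit. Mit v(0) = -30 erhalten wir v(t) = -30·cos(3·t). Das Integral von der Geschwindigkeit ist die Position. Mit x(0) = 2 erhalten wir x(t) = 2 - 10·sin(3·t). Aus der Gleichung für die Position x(t) = 2 - 10·sin(3·t), setzen wir t = 6.633456629981513 ein und erhalten x = -6.67827945308653.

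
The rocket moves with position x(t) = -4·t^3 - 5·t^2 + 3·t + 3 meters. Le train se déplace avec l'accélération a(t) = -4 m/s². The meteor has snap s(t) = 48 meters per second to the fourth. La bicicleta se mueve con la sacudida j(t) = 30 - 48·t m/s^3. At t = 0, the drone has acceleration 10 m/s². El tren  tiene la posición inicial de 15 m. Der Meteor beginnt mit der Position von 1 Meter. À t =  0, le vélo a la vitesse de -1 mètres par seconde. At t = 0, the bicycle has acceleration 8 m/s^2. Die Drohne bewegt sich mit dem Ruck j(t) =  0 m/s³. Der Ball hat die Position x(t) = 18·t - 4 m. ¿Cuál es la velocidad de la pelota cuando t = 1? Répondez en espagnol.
Debemos derivar nuestra ecuación de la posición x(t) = 18·t - 4 1 vez. Derivando la posición, obtenemos la velocidad: v(t) = 18. Tenemos la velocidad v(t) = 18. Sustituyendo t = 1: v(1) = 18.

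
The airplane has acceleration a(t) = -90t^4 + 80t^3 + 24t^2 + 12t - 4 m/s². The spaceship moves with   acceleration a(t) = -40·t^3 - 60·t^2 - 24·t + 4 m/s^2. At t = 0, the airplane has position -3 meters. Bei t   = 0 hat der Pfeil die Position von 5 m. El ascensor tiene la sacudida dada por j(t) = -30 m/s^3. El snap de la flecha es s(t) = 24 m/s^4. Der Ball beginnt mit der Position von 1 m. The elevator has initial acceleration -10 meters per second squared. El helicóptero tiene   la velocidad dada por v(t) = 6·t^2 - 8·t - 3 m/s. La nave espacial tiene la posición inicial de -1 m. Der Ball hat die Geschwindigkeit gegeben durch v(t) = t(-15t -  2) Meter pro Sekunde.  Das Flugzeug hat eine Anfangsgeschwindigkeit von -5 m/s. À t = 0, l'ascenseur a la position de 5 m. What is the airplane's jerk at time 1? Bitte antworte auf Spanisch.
Partiendo de la aceleración a(t) = -90·t^4 + 80·t^3 + 24·t^2 + 12·t - 4, tomamos 1 derivada. La derivada de la aceleración da la sacudida: j(t) = -360·t^3 + 240·t^2 + 48·t + 12. De la ecuación de la sacudida j(t) = -360·t^3 + 240·t^2 + 48·t + 12, sustituimos t = 1 para obtener j = -60.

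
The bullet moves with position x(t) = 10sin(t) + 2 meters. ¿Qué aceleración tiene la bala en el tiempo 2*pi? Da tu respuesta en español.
Debemos derivar nuestra ecuación de la posición x(t) = 10·sin(t) + 2 2 veces. Tomando d/dt de x(t), encontramos v(t) = 10·cos(t). Derivando la velocidad, obtenemos la aceleración: a(t) = -10·sin(t). Usando a(t) = -10·sin(t) y sustituyendo t = 2*pi, encontramos a = 0.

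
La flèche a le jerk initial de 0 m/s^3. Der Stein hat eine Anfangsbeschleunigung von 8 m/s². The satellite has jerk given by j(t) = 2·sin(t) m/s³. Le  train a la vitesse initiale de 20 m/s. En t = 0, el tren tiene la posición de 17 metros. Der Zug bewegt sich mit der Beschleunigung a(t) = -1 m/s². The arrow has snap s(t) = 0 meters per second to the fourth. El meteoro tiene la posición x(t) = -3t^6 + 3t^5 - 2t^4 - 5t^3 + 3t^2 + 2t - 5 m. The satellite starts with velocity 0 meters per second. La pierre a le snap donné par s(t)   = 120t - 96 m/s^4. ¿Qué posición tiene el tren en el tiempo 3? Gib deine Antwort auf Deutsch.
Ausgehend von der Beschleunigung a(t) = -1, nehmen wir 2 Stammfunktionen. Die Stammfunktion von der Beschleunigung ist die Geschwindigkeit. Mit v(0) = 20 erhalten wir v(t) = 20 - t. Durch Integration von der Geschwindigkeit und Verwendung der Anfangsbedingung x(0) = 17, erhalten wir x(t) = -t^2/2 + 20·t + 17. Aus der Gleichung für die Position x(t) = -t^2/2 + 20·t + 17, setzen wir t = 3 ein und erhalten x = 145/2.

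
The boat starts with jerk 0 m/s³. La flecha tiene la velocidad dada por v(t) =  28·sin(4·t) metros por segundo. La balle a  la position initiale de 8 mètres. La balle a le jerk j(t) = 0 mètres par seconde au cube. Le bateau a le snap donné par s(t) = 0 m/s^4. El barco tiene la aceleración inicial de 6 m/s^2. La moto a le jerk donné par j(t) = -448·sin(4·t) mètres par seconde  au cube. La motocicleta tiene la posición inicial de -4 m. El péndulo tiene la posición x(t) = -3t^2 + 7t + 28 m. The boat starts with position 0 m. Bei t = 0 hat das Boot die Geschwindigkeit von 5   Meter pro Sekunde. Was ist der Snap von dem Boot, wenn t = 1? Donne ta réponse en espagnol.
De la ecuación del snap s(t) = 0, sustituimos t = 1 para obtener s = 0.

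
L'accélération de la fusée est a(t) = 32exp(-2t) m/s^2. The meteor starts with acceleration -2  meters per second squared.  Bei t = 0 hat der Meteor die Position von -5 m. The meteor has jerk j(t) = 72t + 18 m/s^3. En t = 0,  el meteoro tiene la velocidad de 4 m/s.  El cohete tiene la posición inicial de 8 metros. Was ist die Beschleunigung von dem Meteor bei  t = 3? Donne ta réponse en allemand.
Um dies zu lösen, müssen wir 1 Integral unserer Gleichung für den Ruck j(t) = 72·t + 18 finden. Mit ∫j(t)dt und Anwendung von a(0) = -2, finden wir a(t) = 36·t^2 + 18·t - 2. Wir haben die Beschleunigung a(t) = 36·t^2 + 18·t - 2. Durch Einsetzen von t = 3: a(3) = 376.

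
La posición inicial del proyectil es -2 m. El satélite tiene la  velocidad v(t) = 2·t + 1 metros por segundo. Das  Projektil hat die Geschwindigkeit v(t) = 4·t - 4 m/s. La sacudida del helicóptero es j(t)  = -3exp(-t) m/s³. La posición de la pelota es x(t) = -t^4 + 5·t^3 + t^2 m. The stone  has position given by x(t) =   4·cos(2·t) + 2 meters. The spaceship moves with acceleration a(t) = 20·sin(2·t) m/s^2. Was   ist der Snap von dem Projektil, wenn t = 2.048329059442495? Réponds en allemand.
Wir müssen unsere Gleichung für die Geschwindigkeit v(t) = 4·t - 4 3-mal ableiten. Die Ableitung von der Geschwindigkeit ergibt die Beschleunigung: a(t) = 4. Die Ableitung von der Beschleunigung ergibt den Ruck: j(t) = 0. Durch Ableiten von dem Ruck erhalten wir den Snap: s(t) = 0. Wir haben den Snap s(t) = 0. Durch Einsetzen von t = 2.048329059442495: s(2.048329059442495) = 0.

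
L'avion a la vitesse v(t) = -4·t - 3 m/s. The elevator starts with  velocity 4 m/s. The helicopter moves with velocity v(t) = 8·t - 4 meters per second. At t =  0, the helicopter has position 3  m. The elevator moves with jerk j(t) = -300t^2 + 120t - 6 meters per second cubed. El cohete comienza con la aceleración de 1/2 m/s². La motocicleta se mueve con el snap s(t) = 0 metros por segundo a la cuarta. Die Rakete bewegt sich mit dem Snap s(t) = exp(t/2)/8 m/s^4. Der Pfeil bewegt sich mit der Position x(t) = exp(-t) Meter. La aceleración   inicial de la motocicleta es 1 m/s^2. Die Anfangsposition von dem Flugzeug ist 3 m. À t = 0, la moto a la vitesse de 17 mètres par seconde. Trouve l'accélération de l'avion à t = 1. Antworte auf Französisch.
Pour résoudre ceci, nous devons prendre 1 dérivée de notre équation de la vitesse v(t) = -4·t - 3. En prenant d/dt de v(t), nous trouvons a(t) = -4. Nous avons l'accélération a(t) = -4. En substituant t = 1: a(1) = -4.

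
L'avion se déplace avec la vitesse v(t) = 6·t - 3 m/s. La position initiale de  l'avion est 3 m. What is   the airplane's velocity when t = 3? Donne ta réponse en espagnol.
De la ecuación de la velocidad v(t) = 6·t - 3, sustituimos t = 3 para obtener v = 15.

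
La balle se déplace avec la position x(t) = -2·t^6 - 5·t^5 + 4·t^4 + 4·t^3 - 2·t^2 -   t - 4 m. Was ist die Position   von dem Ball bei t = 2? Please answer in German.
Aus der Gleichung für die Position x(t) = -2·t^6 - 5·t^5 + 4·t^4 + 4·t^3 - 2·t^2 - t - 4, setzen wir t = 2 ein und erhalten x = -206.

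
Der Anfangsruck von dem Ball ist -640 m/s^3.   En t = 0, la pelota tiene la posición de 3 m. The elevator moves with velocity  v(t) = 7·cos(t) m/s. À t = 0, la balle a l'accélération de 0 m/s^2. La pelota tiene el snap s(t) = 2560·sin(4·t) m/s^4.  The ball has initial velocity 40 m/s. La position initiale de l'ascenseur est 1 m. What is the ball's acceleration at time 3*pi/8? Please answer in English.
We need to integrate our snap equation s(t) = 2560·sin(4·t) 2 times. The antiderivative of snap, with j(0) = -640, gives jerk: j(t) = -640·cos(4·t). Taking ∫j(t)dt and applying a(0) = 0, we find a(t) = -160·sin(4·t). From the given acceleration equation a(t) = -160·sin(4·t), we substitute t = 3*pi/8 to get a = 160.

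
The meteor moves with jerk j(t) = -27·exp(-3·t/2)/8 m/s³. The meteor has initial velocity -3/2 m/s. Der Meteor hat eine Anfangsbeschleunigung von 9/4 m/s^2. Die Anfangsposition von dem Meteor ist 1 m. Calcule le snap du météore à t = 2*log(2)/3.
En partant du jerk j(t) = -27·exp(-3·t/2)/8, nous prenons 1 dérivée. En dérivant le jerk, nous obtenons le snap: s(t) = 81·exp(-3·t/2)/16. Nous avons le snap s(t) = 81·exp(-3·t/2)/16. En substituant t = 2*log(2)/3: s(2*log(2)/3) = 81/32.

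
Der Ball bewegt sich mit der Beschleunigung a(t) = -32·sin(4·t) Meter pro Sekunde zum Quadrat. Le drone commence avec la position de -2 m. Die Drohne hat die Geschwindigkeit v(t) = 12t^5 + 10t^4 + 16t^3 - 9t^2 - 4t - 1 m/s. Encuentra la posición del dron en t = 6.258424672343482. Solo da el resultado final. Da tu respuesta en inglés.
The position at t = 6.258424672343482 is x = 144693.564515754.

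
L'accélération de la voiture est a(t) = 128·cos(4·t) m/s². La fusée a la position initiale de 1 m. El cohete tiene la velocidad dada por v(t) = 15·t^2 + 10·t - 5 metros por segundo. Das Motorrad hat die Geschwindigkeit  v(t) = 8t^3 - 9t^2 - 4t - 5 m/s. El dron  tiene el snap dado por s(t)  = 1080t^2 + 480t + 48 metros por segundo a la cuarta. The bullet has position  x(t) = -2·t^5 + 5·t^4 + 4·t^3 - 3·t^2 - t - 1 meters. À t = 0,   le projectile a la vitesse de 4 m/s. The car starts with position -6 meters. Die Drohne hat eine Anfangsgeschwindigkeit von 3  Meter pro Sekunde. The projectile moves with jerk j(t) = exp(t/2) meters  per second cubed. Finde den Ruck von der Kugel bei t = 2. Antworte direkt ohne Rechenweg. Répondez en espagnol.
En t = 2, j = -216.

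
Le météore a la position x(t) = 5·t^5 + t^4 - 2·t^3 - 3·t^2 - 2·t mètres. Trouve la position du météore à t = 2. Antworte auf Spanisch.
Usando x(t) = 5·t^5 + t^4 - 2·t^3 - 3·t^2 - 2·t y sustituyendo t = 2, encontramos x = 144.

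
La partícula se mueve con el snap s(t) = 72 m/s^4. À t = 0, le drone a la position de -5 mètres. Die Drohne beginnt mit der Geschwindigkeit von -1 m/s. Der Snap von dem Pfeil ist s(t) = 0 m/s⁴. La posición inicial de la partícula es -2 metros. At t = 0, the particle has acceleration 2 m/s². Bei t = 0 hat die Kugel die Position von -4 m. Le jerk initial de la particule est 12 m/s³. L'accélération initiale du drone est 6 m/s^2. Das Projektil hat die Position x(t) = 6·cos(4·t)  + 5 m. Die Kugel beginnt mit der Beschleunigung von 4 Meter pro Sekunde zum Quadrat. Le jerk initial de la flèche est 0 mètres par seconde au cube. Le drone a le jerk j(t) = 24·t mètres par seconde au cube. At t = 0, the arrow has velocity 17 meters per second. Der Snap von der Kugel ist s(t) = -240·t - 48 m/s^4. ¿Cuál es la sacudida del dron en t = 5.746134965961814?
Tenemos la sacudida j(t) = 24·t. Sustituyendo t = 5.746134965961814: j(5.746134965961814) = 137.907239183084.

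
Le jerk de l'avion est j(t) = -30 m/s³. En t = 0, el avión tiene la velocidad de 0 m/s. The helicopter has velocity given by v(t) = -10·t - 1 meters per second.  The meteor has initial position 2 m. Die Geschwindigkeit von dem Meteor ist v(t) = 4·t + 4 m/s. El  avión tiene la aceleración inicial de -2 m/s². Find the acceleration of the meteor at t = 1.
To solve this, we need to take 1 derivative of our velocity equation v(t) = 4·t + 4. The derivative of velocity gives acceleration: a(t) = 4. We have acceleration a(t) = 4. Substituting t = 1: a(1) = 4.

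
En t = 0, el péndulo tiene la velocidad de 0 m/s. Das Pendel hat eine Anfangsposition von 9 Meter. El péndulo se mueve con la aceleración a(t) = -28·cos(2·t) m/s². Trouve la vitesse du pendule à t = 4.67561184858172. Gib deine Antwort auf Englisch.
Starting from acceleration a(t) = -28·cos(2·t), we take 1 antiderivative. Finding the antiderivative of a(t) and using v(0) = 0: v(t) = -14·sin(2·t). Using v(t) = -14·sin(2·t) and substituting t = 4.67561184858172, we find v = -1.02883140222207.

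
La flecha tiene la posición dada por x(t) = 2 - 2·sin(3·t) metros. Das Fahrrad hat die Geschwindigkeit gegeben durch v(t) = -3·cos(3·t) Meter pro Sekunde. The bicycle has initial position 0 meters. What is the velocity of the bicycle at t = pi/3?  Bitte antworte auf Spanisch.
Tenemos la velocidad v(t) = -3·cos(3·t). Sustituyendo t = pi/3: v(pi/3) = 3.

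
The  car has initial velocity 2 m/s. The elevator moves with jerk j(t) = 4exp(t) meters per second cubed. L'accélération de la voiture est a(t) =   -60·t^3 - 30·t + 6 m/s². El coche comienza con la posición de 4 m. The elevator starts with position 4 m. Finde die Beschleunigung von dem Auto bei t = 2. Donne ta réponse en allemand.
Aus der Gleichung für die Beschleunigung a(t) = -60·t^3 - 30·t + 6, setzen wir t = 2 ein und erhalten a = -534.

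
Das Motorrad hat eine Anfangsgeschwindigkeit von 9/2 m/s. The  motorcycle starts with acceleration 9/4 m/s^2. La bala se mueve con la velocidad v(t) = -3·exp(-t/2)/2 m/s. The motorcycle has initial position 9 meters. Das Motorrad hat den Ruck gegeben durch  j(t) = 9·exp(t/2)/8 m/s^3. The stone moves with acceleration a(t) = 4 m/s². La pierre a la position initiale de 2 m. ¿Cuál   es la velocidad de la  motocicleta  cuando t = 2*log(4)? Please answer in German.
Ausgehend von dem Ruck j(t) = 9·exp(t/2)/8, nehmen wir 2 Stammfunktionen. Durch Integration von dem Ruck und Verwendung der Anfangsbedingung a(0) = 9/4, erhalten wir a(t) = 9·exp(t/2)/4. Durch Integration von der Beschleunigung und Verwendung der Anfangsbedingung v(0) = 9/2, erhalten wir v(t) = 9·exp(t/2)/2. Aus der Gleichung für die Geschwindigkeit v(t) = 9·exp(t/2)/2, setzen wir t = 2*log(4) ein und erhalten v = 18.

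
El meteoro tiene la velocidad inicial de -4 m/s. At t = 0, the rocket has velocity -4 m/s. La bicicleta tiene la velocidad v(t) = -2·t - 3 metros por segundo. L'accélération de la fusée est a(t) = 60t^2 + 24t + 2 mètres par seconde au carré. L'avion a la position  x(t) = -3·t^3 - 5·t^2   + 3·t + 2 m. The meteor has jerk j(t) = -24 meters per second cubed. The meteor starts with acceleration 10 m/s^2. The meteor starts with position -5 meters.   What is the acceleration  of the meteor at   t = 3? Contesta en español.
Necesitamos integrar nuestra ecuación de la sacudida j(t) = -24 1 vez. Integrando la sacudida y usando la condición inicial a(0) = 10, obtenemos a(t) = 10 - 24·t. De la ecuación de la aceleración a(t) = 10 - 24·t, sustituimos t = 3 para obtener a = -62.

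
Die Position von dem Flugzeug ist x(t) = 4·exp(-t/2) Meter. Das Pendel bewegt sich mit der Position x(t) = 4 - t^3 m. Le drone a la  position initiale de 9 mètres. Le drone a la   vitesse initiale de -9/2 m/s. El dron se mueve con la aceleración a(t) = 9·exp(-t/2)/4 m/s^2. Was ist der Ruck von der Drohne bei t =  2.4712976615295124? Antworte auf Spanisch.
Debemos derivar nuestra ecuación de la aceleración a(t) = 9·exp(-t/2)/4 1 vez. La derivada de la aceleración da la sacudida: j(t) = -9·exp(-t/2)/8. Usando j(t) = -9·exp(-t/2)/8 y sustituyendo t = 2.4712976615295124, encontramos j = -0.326976886160253.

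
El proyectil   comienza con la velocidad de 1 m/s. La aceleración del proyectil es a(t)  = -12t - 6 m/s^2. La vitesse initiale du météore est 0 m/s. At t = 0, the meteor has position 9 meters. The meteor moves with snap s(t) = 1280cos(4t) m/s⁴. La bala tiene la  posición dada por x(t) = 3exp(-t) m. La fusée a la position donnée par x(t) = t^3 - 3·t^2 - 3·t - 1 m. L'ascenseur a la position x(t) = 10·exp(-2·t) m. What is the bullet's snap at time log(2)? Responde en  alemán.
Ausgehend von der Position x(t) = 3·exp(-t), nehmen wir 4 Ableitungen. Durch Ableiten von der Position erhalten wir die Geschwindigkeit: v(t) = -3·exp(-t). Durch Ableiten von der Geschwindigkeit erhalten wir die Beschleunigung: a(t) = 3·exp(-t). Durch Ableiten von der Beschleunigung erhalten wir den Ruck: j(t) = -3·exp(-t). Die Ableitung von dem Ruck ergibt den Snap: s(t) = 3·exp(-t). Mit s(t) = 3·exp(-t) und Einsetzen von t = log(2), finden wir s = 3/2.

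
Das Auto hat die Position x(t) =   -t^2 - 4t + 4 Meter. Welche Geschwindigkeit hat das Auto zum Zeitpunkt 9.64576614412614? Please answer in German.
Um dies zu lösen, müssen wir 1 Ableitung unserer Gleichung für die Position x(t) = -t^2 - 4·t + 4 nehmen. Durch Ableiten von der Position erhalten wir die Geschwindigkeit: v(t) = -2·t - 4. Aus der Gleichung für die Geschwindigkeit v(t) = -2·t - 4, setzen wir t = 9.64576614412614 ein und erhalten v = -23.2915322882523.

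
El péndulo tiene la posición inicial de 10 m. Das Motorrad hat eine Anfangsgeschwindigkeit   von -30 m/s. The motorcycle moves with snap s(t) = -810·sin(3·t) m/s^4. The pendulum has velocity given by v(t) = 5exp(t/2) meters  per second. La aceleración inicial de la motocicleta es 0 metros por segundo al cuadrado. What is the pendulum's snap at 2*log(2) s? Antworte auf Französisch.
Pour résoudre ceci, nous devons prendre 3 dérivées de notre équation de la vitesse v(t) = 5·exp(t/2). La dérivée de la vitesse donne l'accélération: a(t) = 5·exp(t/2)/2. La dérivée de l'accélération donne le jerk: j(t) = 5·exp(t/2)/4. En prenant d/dt de j(t), nous trouvons s(t) = 5·exp(t/2)/8. Nous avons le snap s(t) = 5·exp(t/2)/8. En substituant t = 2*log(2): s(2*log(2)) = 5/4.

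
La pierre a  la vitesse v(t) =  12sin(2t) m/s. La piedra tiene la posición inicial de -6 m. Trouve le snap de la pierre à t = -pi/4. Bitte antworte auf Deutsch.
Wir müssen unsere Gleichung für die Geschwindigkeit v(t) = 12·sin(2·t) 3-mal ableiten. Durch Ableiten von der Geschwindigkeit erhalten wir die Beschleunigung: a(t) = 24·cos(2·t). Mit d/dt von a(t) finden wir j(t) = -48·sin(2·t). Mit d/dt von j(t) finden wir s(t) = -96·cos(2·t). Wir haben den Snap s(t) = -96·cos(2·t). Durch Einsetzen von t = -pi/4: s(-pi/4) = 0.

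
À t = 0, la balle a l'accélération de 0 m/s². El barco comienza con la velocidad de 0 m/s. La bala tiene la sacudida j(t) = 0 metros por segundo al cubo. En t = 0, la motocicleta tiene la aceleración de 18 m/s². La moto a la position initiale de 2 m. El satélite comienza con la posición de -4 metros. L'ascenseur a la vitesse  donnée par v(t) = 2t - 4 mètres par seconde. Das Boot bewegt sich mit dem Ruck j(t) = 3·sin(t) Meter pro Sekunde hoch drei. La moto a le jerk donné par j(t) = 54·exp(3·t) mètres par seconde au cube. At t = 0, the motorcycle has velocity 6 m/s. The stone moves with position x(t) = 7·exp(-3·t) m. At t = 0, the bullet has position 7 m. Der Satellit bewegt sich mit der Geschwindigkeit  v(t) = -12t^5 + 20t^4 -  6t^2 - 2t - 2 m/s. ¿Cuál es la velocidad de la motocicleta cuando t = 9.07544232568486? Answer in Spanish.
Partiendo de la sacudida j(t) = 54·exp(3·t), tomamos 2 antiderivadas. Tomando ∫j(t)dt y aplicando a(0) = 18, encontramos a(t) = 18·exp(3·t). La antiderivada de la aceleración, con v(0) = 6, da la velocidad: v(t) = 6·exp(3·t). De la ecuación de la velocidad v(t) = 6·exp(3·t), sustituimos t = 9.07544232568486 para obtener v = 4003085066029.45.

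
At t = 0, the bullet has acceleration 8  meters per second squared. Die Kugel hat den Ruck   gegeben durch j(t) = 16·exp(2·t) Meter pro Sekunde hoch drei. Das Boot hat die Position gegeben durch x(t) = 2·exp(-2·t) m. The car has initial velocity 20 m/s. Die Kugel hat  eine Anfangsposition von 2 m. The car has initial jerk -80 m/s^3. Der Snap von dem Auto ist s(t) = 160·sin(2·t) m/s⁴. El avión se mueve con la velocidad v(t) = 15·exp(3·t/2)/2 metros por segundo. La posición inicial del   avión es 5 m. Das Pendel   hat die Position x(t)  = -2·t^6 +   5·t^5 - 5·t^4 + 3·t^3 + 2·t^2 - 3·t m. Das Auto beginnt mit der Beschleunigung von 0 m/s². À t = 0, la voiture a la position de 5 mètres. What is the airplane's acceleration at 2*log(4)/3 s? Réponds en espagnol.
Para resolver esto, necesitamos tomar 1 derivada de nuestra ecuación de la velocidad v(t) = 15·exp(3·t/2)/2. Derivando la velocidad, obtenemos la aceleración: a(t) = 45·exp(3·t/2)/4. Tenemos la aceleración a(t) = 45·exp(3·t/2)/4. Sustituyendo t = 2*log(4)/3: a(2*log(4)/3) = 45.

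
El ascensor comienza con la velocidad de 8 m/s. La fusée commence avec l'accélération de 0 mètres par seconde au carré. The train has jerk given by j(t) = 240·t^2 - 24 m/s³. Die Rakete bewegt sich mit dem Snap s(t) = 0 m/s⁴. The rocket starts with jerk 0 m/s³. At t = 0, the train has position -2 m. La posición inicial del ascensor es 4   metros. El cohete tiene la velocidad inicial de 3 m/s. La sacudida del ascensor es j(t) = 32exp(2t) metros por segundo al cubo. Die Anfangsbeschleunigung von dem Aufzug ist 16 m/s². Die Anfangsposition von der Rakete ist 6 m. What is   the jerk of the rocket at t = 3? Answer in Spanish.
Necesitamos integrar nuestra ecuación del snap s(t) = 0 1 vez. La antiderivada del snap, con j(0) = 0, da la sacudida: j(t) = 0. Tenemos la sacudida j(t) = 0. Sustituyendo t = 3: j(3) = 0.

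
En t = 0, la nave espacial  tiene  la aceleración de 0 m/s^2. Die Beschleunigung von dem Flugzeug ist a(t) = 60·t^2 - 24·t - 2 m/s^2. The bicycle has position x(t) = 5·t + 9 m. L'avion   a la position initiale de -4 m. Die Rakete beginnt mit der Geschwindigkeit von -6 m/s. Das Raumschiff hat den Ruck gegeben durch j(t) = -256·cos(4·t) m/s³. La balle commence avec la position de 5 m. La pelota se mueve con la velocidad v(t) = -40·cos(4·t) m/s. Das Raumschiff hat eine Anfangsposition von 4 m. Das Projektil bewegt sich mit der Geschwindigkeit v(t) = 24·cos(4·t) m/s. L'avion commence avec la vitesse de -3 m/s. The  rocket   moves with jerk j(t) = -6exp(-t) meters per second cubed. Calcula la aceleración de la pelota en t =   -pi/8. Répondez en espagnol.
Debemos derivar nuestra ecuación de la velocidad v(t) = -40·cos(4·t) 1 vez. Derivando la velocidad, obtenemos la aceleración: a(t) = 160·sin(4·t). De la ecuación de la aceleración a(t) = 160·sin(4·t), sustituimos t = -pi/8 para obtener a = -160.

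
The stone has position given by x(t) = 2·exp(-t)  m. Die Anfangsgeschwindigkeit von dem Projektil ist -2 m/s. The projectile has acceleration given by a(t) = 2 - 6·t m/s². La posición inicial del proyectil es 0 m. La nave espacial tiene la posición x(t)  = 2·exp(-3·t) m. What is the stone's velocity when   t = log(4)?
Starting from position x(t) = 2·exp(-t), we take 1 derivative. The derivative of position gives velocity: v(t) = -2·exp(-t). Using v(t) = -2·exp(-t) and substituting t = log(4), we find v = -1/2.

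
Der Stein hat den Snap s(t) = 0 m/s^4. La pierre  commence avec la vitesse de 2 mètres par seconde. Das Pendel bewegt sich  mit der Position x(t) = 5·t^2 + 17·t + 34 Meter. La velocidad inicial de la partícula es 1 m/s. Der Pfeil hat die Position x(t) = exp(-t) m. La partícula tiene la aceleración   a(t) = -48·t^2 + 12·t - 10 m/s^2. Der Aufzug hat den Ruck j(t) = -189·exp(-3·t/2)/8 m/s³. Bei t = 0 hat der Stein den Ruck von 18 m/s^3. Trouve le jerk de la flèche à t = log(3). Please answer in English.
We must differentiate our position equation x(t) = exp(-t) 3 times. Differentiating position, we get velocity: v(t) = -exp(-t). Taking d/dt of v(t), we find a(t) = exp(-t). The derivative of acceleration gives jerk: j(t) = -exp(-t). We have jerk j(t) = -exp(-t). Substituting t = log(3): j(log(3)) = -1/3.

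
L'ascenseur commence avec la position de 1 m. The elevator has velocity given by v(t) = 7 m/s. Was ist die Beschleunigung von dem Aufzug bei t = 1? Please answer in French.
Nous devons dériver notre équation de la vitesse v(t) = 7 1 fois. La dérivée de la vitesse donne l'accélération: a(t) = 0. De l'équation de l'accélération a(t) = 0, nous substituons t = 1 pour obtenir a = 0.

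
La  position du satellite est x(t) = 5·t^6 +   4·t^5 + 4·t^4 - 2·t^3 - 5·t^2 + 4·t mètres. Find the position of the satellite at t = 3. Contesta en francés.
De l'équation de la position x(t) = 5·t^6 + 4·t^5 + 4·t^4 - 2·t^3 - 5·t^2 + 4·t, nous substituons t = 3 pour obtenir x = 4854.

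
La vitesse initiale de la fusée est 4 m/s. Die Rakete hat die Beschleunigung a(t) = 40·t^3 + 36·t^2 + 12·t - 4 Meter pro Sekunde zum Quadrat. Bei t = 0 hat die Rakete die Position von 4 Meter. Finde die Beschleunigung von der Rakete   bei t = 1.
Aus der Gleichung für die Beschleunigung a(t) = 40·t^3 + 36·t^2 + 12·t - 4, setzen wir t = 1 ein und erhalten a = 84.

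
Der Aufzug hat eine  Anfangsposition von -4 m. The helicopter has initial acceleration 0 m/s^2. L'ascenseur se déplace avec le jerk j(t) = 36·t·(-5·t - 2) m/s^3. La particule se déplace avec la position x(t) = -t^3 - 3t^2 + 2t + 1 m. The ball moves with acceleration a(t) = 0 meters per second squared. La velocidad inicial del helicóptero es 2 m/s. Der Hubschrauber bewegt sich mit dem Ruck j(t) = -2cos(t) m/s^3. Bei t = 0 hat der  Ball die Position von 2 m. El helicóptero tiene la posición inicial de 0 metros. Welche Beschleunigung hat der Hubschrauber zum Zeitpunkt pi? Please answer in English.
We must find the antiderivative of our jerk equation j(t) = -2·cos(t) 1 time. Taking ∫j(t)dt and applying a(0) = 0, we find a(t) = -2·sin(t). Using a(t) = -2·sin(t) and substituting t = pi, we find a = 0.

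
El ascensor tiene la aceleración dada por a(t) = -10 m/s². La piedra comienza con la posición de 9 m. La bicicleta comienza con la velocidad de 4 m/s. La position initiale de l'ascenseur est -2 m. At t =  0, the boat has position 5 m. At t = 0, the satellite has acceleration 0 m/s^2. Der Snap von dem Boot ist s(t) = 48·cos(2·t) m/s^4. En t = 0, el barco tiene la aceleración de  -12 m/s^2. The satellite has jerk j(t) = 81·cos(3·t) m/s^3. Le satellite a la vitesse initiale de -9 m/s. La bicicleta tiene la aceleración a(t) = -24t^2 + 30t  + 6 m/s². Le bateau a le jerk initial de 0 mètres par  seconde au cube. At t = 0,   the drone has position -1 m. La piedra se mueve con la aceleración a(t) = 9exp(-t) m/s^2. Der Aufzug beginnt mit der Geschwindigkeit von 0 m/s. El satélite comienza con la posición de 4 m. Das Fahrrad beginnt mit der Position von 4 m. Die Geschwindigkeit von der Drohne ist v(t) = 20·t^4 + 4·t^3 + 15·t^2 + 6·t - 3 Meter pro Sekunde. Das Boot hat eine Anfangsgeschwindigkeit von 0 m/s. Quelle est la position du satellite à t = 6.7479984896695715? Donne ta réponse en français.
Pour résoudre ceci, nous devons prendre 3 intégrales de notre équation du jerk j(t) = 81·cos(3·t). L'intégrale du jerk, avec a(0) = 0, donne l'accélération: a(t) = 27·sin(3·t). L'intégrale de l'accélération, avec v(0) = -9, donne la vitesse: v(t) = -9·cos(3·t). L'intégrale de la vitesse, avec x(0) = 4, donne la position: x(t) = 4 - 3·sin(3·t). De l'équation de la position x(t) = 4 - 3·sin(3·t), nous substituons t = 6.7479984896695715 pour obtenir x = 1.04653178113250.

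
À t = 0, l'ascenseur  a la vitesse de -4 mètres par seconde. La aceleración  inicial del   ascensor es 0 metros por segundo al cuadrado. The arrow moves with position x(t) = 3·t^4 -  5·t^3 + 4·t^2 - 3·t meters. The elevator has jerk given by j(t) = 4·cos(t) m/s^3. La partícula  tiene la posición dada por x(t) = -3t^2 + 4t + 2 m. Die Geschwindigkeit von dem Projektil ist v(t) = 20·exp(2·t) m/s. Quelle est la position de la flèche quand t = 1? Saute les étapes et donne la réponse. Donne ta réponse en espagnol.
La respuesta es -1.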